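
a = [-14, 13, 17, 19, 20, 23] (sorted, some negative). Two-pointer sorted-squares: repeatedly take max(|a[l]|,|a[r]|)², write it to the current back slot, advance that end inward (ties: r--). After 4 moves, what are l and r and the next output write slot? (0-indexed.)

l=0, r=1, next write slot=1

[0,5] |-14|<=|23| out[5]=529 → r--
[0,4] |-14|<=|20| out[4]=400 → r--
[0,3] |-14|<=|19| out[3]=361 → r--
[0,2] |-14|<=|17| out[2]=289 → r--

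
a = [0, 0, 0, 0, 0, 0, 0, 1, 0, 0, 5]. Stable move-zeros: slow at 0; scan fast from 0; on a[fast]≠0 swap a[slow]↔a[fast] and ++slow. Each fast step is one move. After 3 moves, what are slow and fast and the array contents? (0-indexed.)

slow=0 fast=0: a[fast]=0, fast++
slow=0 fast=1: a[fast]=0, fast++
slow=0 fast=2: a[fast]=0, fast++

slow=0, fast=3, a=[0, 0, 0, 0, 0, 0, 0, 1, 0, 0, 5]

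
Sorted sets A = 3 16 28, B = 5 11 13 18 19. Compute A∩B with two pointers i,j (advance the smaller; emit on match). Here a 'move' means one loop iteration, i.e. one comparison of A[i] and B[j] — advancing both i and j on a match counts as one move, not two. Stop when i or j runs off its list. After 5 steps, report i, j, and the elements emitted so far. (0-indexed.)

i=2, j=3, emitted=[]

[i=0,j=0] 3<5 → i++
[i=1,j=0] 16>5 → j++
[i=1,j=1] 16>11 → j++
[i=1,j=2] 16>13 → j++
[i=1,j=3] 16<18 → i++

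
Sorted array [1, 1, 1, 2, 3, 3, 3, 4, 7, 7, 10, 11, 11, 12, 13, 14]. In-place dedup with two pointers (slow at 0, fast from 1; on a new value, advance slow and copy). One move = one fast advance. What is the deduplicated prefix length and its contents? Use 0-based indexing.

length 10; prefix = [1, 2, 3, 4, 7, 10, 11, 12, 13, 14]

slow=0 fast=1: a[fast]=1=a[slow] dup, fast++
slow=0 fast=2: a[fast]=1=a[slow] dup, fast++
slow=0 fast=3: a[fast]=2≠a[slow]=1 write a[1]=2, slow++,fast++
slow=1 fast=4: a[fast]=3≠a[slow]=2 write a[2]=3, slow++,fast++
slow=2 fast=5: a[fast]=3=a[slow] dup, fast++
slow=2 fast=6: a[fast]=3=a[slow] dup, fast++
slow=2 fast=7: a[fast]=4≠a[slow]=3 write a[3]=4, slow++,fast++
slow=3 fast=8: a[fast]=7≠a[slow]=4 write a[4]=7, slow++,fast++
slow=4 fast=9: a[fast]=7=a[slow] dup, fast++
slow=4 fast=10: a[fast]=10≠a[slow]=7 write a[5]=10, slow++,fast++
slow=5 fast=11: a[fast]=11≠a[slow]=10 write a[6]=11, slow++,fast++
slow=6 fast=12: a[fast]=11=a[slow] dup, fast++
slow=6 fast=13: a[fast]=12≠a[slow]=11 write a[7]=12, slow++,fast++
slow=7 fast=14: a[fast]=13≠a[slow]=12 write a[8]=13, slow++,fast++
slow=8 fast=15: a[fast]=14≠a[slow]=13 write a[9]=14, slow++,fast++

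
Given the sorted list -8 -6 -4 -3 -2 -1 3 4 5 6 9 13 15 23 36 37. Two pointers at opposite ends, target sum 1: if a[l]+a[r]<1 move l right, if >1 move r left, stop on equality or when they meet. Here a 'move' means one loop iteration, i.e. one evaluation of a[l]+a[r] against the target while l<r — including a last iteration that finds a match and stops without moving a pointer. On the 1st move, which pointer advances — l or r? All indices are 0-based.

r

l=0 r=15: -8+37=29 >1, r--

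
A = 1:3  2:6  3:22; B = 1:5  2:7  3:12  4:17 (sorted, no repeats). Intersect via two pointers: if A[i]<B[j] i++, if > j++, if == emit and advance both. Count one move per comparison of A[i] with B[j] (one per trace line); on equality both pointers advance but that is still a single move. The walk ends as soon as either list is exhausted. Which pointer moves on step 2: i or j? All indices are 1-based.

j

i=1 j=1: 3<5, i++
i=2 j=1: 6>5, j++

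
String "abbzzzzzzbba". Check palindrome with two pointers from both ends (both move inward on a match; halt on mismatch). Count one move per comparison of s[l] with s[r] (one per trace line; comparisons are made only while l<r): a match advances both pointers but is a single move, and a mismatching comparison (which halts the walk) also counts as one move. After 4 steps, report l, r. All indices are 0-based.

l=0 r=11: 'a'=='a', l++,r--
l=1 r=10: 'b'=='b', l++,r--
l=2 r=9: 'b'=='b', l++,r--
l=3 r=8: 'z'=='z', l++,r--

l=4, r=7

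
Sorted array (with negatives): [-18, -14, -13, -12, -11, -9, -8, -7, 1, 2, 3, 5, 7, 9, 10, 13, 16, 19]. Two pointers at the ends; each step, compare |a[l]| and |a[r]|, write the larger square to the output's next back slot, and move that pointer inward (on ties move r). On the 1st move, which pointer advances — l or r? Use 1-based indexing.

r

[1,18] |-18|<=|19| out[18]=361 → r--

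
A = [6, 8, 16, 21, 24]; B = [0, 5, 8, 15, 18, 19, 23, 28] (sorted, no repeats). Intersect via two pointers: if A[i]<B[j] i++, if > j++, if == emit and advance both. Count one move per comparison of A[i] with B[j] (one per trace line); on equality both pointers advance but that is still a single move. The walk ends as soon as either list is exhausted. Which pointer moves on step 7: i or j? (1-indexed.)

j

i=1 j=1: 6>0, j++
i=1 j=2: 6>5, j++
i=1 j=3: 6<8, i++
i=2 j=3: 8==8 emit, i++,j++
i=3 j=4: 16>15, j++
i=3 j=5: 16<18, i++
i=4 j=5: 21>18, j++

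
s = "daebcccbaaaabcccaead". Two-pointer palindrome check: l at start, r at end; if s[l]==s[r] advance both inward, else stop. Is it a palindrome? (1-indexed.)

not a palindrome (mismatch at 4,17)

l=1 r=20: 'd'=='d', l++,r--
l=2 r=19: 'a'=='a', l++,r--
l=3 r=18: 'e'=='e', l++,r--
l=4 r=17: 'b'!='a', stop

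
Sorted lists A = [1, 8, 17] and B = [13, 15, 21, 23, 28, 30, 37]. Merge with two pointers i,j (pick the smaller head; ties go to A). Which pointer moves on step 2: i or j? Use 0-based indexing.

i=0 j=0: A[i]=1<=B[j]=13 take 1, i++
i=1 j=0: A[i]=8<=B[j]=13 take 8, i++

i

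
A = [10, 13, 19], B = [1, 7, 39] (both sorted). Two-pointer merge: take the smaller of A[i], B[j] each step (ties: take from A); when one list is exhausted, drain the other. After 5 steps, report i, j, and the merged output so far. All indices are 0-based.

i=3, j=2, merged so far=[1, 7, 10, 13, 19]

i=0 j=0: A[i]=10>B[j]=1 take 1, j++
i=0 j=1: A[i]=10>B[j]=7 take 7, j++
i=0 j=2: A[i]=10<=B[j]=39 take 10, i++
i=1 j=2: A[i]=13<=B[j]=39 take 13, i++
i=2 j=2: A[i]=19<=B[j]=39 take 19, i++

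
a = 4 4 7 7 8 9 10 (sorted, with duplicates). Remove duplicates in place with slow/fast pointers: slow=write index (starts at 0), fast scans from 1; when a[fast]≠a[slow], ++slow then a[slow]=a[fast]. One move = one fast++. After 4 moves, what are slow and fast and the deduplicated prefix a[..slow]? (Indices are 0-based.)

slow=2, fast=5, prefix=[4, 7, 8]

slow=0 fast=1: a[fast]=4=a[slow] dup, fast++
slow=0 fast=2: a[fast]=7≠a[slow]=4 write a[1]=7, slow++,fast++
slow=1 fast=3: a[fast]=7=a[slow] dup, fast++
slow=1 fast=4: a[fast]=8≠a[slow]=7 write a[2]=8, slow++,fast++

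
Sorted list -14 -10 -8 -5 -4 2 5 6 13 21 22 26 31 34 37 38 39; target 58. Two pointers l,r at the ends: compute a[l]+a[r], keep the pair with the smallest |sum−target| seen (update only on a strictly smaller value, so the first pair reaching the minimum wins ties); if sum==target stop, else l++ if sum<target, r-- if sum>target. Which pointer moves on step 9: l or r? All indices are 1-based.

l=1 r=17: -14+39=25 d=33 *, l++
l=2 r=17: -10+39=29 d=29 *, l++
l=3 r=17: -8+39=31 d=27 *, l++
l=4 r=17: -5+39=34 d=24 *, l++
l=5 r=17: -4+39=35 d=23 *, l++
l=6 r=17: 2+39=41 d=17 *, l++
l=7 r=17: 5+39=44 d=14 *, l++
l=8 r=17: 6+39=45 d=13 *, l++
l=9 r=17: 13+39=52 d=6 *, l++

l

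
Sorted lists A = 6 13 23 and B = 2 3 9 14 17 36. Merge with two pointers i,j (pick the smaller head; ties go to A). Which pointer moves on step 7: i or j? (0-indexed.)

j

[i=0,j=0] A[i]=6>B[j]=2 take 2 → j++
[i=0,j=1] A[i]=6>B[j]=3 take 3 → j++
[i=0,j=2] A[i]=6<=B[j]=9 take 6 → i++
[i=1,j=2] A[i]=13>B[j]=9 take 9 → j++
[i=1,j=3] A[i]=13<=B[j]=14 take 13 → i++
[i=2,j=3] A[i]=23>B[j]=14 take 14 → j++
[i=2,j=4] A[i]=23>B[j]=17 take 17 → j++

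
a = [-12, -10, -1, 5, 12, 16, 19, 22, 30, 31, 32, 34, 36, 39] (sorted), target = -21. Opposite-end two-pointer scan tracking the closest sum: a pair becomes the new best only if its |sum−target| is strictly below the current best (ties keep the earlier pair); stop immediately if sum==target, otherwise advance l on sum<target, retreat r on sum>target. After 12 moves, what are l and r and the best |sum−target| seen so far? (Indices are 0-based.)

l=0 r=13: -12+39=27 d=48 *, r--
l=0 r=12: -12+36=24 d=45 *, r--
l=0 r=11: -12+34=22 d=43 *, r--
l=0 r=10: -12+32=20 d=41 *, r--
l=0 r=9: -12+31=19 d=40 *, r--
l=0 r=8: -12+30=18 d=39 *, r--
l=0 r=7: -12+22=10 d=31 *, r--
l=0 r=6: -12+19=7 d=28 *, r--
l=0 r=5: -12+16=4 d=25 *, r--
l=0 r=4: -12+12=0 d=21 *, r--
l=0 r=3: -12+5=-7 d=14 *, r--
l=0 r=2: -12+-1=-13 d=8 *, r--

l=0, r=1, best |Δ|=8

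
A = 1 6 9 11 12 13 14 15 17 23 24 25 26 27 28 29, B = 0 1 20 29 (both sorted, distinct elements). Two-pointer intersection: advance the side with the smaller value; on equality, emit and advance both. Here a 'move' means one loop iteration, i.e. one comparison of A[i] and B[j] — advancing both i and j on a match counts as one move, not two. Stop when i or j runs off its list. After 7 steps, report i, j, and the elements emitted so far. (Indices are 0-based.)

i=6, j=2, emitted=[1]

i=0 j=0: 1>0, j++
i=0 j=1: 1==1 emit, i++,j++
i=1 j=2: 6<20, i++
i=2 j=2: 9<20, i++
i=3 j=2: 11<20, i++
i=4 j=2: 12<20, i++
i=5 j=2: 13<20, i++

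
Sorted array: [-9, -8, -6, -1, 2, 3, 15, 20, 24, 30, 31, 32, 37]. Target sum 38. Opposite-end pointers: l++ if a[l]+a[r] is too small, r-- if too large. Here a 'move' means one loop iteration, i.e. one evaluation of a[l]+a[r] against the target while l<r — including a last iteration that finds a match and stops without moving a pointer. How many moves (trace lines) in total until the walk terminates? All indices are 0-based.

l=0 r=12: -9+37=28 <38, l++
l=1 r=12: -8+37=29 <38, l++
l=2 r=12: -6+37=31 <38, l++
l=3 r=12: -1+37=36 <38, l++
l=4 r=12: 2+37=39 >38, r--
l=4 r=11: 2+32=34 <38, l++
l=5 r=11: 3+32=35 <38, l++
l=6 r=11: 15+32=47 >38, r--
l=6 r=10: 15+31=46 >38, r--
l=6 r=9: 15+30=45 >38, r--
l=6 r=8: 15+24=39 >38, r--
l=6 r=7: 15+20=35 <38, l++

12 moves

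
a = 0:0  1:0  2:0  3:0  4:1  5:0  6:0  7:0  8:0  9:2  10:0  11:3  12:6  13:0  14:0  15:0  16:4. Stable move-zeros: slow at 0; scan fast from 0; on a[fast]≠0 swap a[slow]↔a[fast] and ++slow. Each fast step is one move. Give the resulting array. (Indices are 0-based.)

slow=0 fast=0: a[fast]=0, fast++
slow=0 fast=1: a[fast]=0, fast++
slow=0 fast=2: a[fast]=0, fast++
slow=0 fast=3: a[fast]=0, fast++
slow=0 fast=4: a[fast]=1≠0 swap→a[0]=1, slow++,fast++
slow=1 fast=5: a[fast]=0, fast++
slow=1 fast=6: a[fast]=0, fast++
slow=1 fast=7: a[fast]=0, fast++
slow=1 fast=8: a[fast]=0, fast++
slow=1 fast=9: a[fast]=2≠0 swap→a[1]=2, slow++,fast++
slow=2 fast=10: a[fast]=0, fast++
slow=2 fast=11: a[fast]=3≠0 swap→a[2]=3, slow++,fast++
slow=3 fast=12: a[fast]=6≠0 swap→a[3]=6, slow++,fast++
slow=4 fast=13: a[fast]=0, fast++
slow=4 fast=14: a[fast]=0, fast++
slow=4 fast=15: a[fast]=0, fast++
slow=4 fast=16: a[fast]=4≠0 swap→a[4]=4, slow++,fast++

[1, 2, 3, 6, 4, 0, 0, 0, 0, 0, 0, 0, 0, 0, 0, 0, 0]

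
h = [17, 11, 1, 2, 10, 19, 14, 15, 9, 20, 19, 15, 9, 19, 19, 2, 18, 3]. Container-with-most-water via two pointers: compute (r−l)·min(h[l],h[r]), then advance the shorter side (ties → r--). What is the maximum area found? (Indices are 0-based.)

max area = 272

l=0 r=17: min(17,3)*17=51 best=51 *, r--
l=0 r=16: min(17,18)*16=272 best=272 *, l++
l=1 r=16: min(11,18)*15=165 best=272, l++
l=2 r=16: min(1,18)*14=14 best=272, l++
l=3 r=16: min(2,18)*13=26 best=272, l++
l=4 r=16: min(10,18)*12=120 best=272, l++
l=5 r=16: min(19,18)*11=198 best=272, r--
l=5 r=15: min(19,2)*10=20 best=272, r--
l=5 r=14: min(19,19)*9=171 best=272, r--
l=5 r=13: min(19,19)*8=152 best=272, r--
l=5 r=12: min(19,9)*7=63 best=272, r--
l=5 r=11: min(19,15)*6=90 best=272, r--
l=5 r=10: min(19,19)*5=95 best=272, r--
l=5 r=9: min(19,20)*4=76 best=272, l++
l=6 r=9: min(14,20)*3=42 best=272, l++
l=7 r=9: min(15,20)*2=30 best=272, l++
l=8 r=9: min(9,20)*1=9 best=272, l++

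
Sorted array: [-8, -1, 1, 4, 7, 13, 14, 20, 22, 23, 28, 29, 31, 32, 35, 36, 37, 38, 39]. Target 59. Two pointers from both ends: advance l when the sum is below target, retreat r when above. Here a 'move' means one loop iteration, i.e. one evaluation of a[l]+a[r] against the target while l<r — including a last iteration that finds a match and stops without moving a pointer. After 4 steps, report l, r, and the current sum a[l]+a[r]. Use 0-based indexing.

[0,18] -8+39=31 <59 → l++
[1,18] -1+39=38 <59 → l++
[2,18] 1+39=40 <59 → l++
[3,18] 4+39=43 <59 → l++

l=4, r=18, sum=46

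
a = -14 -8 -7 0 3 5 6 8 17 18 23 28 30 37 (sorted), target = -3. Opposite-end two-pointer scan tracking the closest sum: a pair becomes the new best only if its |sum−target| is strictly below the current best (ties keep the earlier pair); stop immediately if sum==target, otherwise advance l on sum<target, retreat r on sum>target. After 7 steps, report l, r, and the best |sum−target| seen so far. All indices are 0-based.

l=0 r=13: -14+37=23 d=26 *, r--
l=0 r=12: -14+30=16 d=19 *, r--
l=0 r=11: -14+28=14 d=17 *, r--
l=0 r=10: -14+23=9 d=12 *, r--
l=0 r=9: -14+18=4 d=7 *, r--
l=0 r=8: -14+17=3 d=6 *, r--
l=0 r=7: -14+8=-6 d=3 *, l++

l=1, r=7, best |Δ|=3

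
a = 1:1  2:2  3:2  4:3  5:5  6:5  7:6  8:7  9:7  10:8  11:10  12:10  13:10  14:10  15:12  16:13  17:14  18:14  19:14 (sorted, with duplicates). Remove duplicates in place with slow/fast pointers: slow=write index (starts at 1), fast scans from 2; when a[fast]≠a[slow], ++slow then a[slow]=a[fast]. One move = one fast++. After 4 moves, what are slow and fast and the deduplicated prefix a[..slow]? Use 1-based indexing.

slow=1 fast=2: a[fast]=2≠a[slow]=1 write a[2]=2, slow++,fast++
slow=2 fast=3: a[fast]=2=a[slow] dup, fast++
slow=2 fast=4: a[fast]=3≠a[slow]=2 write a[3]=3, slow++,fast++
slow=3 fast=5: a[fast]=5≠a[slow]=3 write a[4]=5, slow++,fast++

slow=4, fast=6, prefix=[1, 2, 3, 5]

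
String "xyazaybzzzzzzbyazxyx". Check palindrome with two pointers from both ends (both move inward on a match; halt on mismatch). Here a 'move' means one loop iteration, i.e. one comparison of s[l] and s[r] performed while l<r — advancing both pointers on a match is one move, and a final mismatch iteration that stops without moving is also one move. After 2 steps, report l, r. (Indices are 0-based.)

l=0 r=19: 'x'=='x', l++,r--
l=1 r=18: 'y'=='y', l++,r--

l=2, r=17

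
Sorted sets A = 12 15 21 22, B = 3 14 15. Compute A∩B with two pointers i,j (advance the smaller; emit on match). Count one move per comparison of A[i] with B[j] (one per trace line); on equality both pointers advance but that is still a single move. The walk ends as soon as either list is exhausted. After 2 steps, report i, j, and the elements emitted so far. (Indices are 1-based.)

[i=1,j=1] 12>3 → j++
[i=1,j=2] 12<14 → i++

i=2, j=2, emitted=[]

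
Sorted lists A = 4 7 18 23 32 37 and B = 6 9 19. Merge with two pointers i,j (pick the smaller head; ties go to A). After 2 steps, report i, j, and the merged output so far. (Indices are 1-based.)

i=2, j=2, merged so far=[4, 6]

i=1 j=1: A[i]=4<=B[j]=6 take 4, i++
i=2 j=1: A[i]=7>B[j]=6 take 6, j++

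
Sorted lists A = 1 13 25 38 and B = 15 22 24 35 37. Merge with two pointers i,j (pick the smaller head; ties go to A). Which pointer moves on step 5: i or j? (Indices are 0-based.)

i=0 j=0: A[i]=1<=B[j]=15 take 1, i++
i=1 j=0: A[i]=13<=B[j]=15 take 13, i++
i=2 j=0: A[i]=25>B[j]=15 take 15, j++
i=2 j=1: A[i]=25>B[j]=22 take 22, j++
i=2 j=2: A[i]=25>B[j]=24 take 24, j++

j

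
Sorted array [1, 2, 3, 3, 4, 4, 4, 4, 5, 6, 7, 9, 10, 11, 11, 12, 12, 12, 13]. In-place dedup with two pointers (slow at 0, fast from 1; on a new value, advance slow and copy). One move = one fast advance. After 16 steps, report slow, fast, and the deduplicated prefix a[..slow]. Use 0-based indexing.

slow=0 fast=1: a[fast]=2≠a[slow]=1 write a[1]=2, slow++,fast++
slow=1 fast=2: a[fast]=3≠a[slow]=2 write a[2]=3, slow++,fast++
slow=2 fast=3: a[fast]=3=a[slow] dup, fast++
slow=2 fast=4: a[fast]=4≠a[slow]=3 write a[3]=4, slow++,fast++
slow=3 fast=5: a[fast]=4=a[slow] dup, fast++
slow=3 fast=6: a[fast]=4=a[slow] dup, fast++
slow=3 fast=7: a[fast]=4=a[slow] dup, fast++
slow=3 fast=8: a[fast]=5≠a[slow]=4 write a[4]=5, slow++,fast++
slow=4 fast=9: a[fast]=6≠a[slow]=5 write a[5]=6, slow++,fast++
slow=5 fast=10: a[fast]=7≠a[slow]=6 write a[6]=7, slow++,fast++
slow=6 fast=11: a[fast]=9≠a[slow]=7 write a[7]=9, slow++,fast++
slow=7 fast=12: a[fast]=10≠a[slow]=9 write a[8]=10, slow++,fast++
slow=8 fast=13: a[fast]=11≠a[slow]=10 write a[9]=11, slow++,fast++
slow=9 fast=14: a[fast]=11=a[slow] dup, fast++
slow=9 fast=15: a[fast]=12≠a[slow]=11 write a[10]=12, slow++,fast++
slow=10 fast=16: a[fast]=12=a[slow] dup, fast++

slow=10, fast=17, prefix=[1, 2, 3, 4, 5, 6, 7, 9, 10, 11, 12]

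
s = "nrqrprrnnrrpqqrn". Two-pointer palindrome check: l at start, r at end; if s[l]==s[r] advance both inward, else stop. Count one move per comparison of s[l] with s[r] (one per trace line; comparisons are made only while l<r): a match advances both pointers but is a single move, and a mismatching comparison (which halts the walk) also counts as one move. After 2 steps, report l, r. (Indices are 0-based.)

[0,15] 'n'=='n' → l++,r--
[1,14] 'r'=='r' → l++,r--

l=2, r=13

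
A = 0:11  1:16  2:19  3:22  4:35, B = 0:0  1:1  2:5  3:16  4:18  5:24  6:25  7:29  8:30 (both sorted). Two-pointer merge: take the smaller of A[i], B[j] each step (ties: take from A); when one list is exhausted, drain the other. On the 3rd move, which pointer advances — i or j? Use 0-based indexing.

[i=0,j=0] A[i]=11>B[j]=0 take 0 → j++
[i=0,j=1] A[i]=11>B[j]=1 take 1 → j++
[i=0,j=2] A[i]=11>B[j]=5 take 5 → j++

j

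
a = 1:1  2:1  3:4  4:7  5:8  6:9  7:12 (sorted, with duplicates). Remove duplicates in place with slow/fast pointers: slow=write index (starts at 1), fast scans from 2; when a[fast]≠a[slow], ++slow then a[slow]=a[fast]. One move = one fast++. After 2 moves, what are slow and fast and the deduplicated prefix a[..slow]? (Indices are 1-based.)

slow=2, fast=4, prefix=[1, 4]

slow=1 fast=2: a[fast]=1=a[slow] dup, fast++
slow=1 fast=3: a[fast]=4≠a[slow]=1 write a[2]=4, slow++,fast++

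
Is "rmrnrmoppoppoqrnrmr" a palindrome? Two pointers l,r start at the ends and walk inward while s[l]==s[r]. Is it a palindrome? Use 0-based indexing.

not a palindrome (mismatch at 5,13)

l=0 r=18: 'r'=='r', l++,r--
l=1 r=17: 'm'=='m', l++,r--
l=2 r=16: 'r'=='r', l++,r--
l=3 r=15: 'n'=='n', l++,r--
l=4 r=14: 'r'=='r', l++,r--
l=5 r=13: 'm'!='q', stop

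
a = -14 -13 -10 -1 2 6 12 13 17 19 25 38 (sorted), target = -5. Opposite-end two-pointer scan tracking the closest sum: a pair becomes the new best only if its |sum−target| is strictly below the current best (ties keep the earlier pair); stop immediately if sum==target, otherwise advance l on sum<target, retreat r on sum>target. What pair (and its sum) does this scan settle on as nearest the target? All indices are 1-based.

[1,12] -14+38=24 d=29 * → r--
[1,11] -14+25=11 d=16 * → r--
[1,10] -14+19=5 d=10 * → r--
[1,9] -14+17=3 d=8 * → r--
[1,8] -14+13=-1 d=4 * → r--
[1,7] -14+12=-2 d=3 * → r--
[1,6] -14+6=-8 d=3 → l++
[2,6] -13+6=-7 d=2 * → l++
[3,6] -10+6=-4 d=1 * → r--
[3,5] -10+2=-8 d=3 → l++
[4,5] -1+2=1 d=6 → r--

pair (-10, 6) with sum -4 (|Δ|=1)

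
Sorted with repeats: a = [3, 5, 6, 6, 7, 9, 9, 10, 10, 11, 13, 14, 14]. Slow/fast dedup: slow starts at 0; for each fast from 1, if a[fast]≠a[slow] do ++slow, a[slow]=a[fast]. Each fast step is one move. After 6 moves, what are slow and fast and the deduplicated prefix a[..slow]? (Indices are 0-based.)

slow=4, fast=7, prefix=[3, 5, 6, 7, 9]

slow=0 fast=1: a[fast]=5≠a[slow]=3 write a[1]=5, slow++,fast++
slow=1 fast=2: a[fast]=6≠a[slow]=5 write a[2]=6, slow++,fast++
slow=2 fast=3: a[fast]=6=a[slow] dup, fast++
slow=2 fast=4: a[fast]=7≠a[slow]=6 write a[3]=7, slow++,fast++
slow=3 fast=5: a[fast]=9≠a[slow]=7 write a[4]=9, slow++,fast++
slow=4 fast=6: a[fast]=9=a[slow] dup, fast++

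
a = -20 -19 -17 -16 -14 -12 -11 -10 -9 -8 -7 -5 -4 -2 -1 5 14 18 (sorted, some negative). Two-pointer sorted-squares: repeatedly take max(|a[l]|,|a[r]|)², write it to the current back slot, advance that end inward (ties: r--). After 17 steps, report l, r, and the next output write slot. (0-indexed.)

[0,17] |-20|>|18| out[17]=400 → l++
[1,17] |-19|>|18| out[16]=361 → l++
[2,17] |-17|<=|18| out[15]=324 → r--
[2,16] |-17|>|14| out[14]=289 → l++
[3,16] |-16|>|14| out[13]=256 → l++
[4,16] |-14|<=|14| out[12]=196 → r--
[4,15] |-14|>|5| out[11]=196 → l++
[5,15] |-12|>|5| out[10]=144 → l++
[6,15] |-11|>|5| out[9]=121 → l++
[7,15] |-10|>|5| out[8]=100 → l++
[8,15] |-9|>|5| out[7]=81 → l++
[9,15] |-8|>|5| out[6]=64 → l++
[10,15] |-7|>|5| out[5]=49 → l++
[11,15] |-5|<=|5| out[4]=25 → r--
[11,14] |-5|>|-1| out[3]=25 → l++
[12,14] |-4|>|-1| out[2]=16 → l++
[13,14] |-2|>|-1| out[1]=4 → l++

l=14, r=14, next write slot=0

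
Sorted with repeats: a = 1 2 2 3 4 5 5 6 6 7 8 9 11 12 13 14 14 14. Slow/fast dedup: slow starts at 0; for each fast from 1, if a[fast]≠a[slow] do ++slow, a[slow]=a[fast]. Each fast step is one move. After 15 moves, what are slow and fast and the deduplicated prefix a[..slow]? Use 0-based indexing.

(s=0,f=1) a[fast]=2≠a[slow]=1 write a[1]=2 → slow++,fast++
(s=1,f=2) a[fast]=2=a[slow] dup → fast++
(s=1,f=3) a[fast]=3≠a[slow]=2 write a[2]=3 → slow++,fast++
(s=2,f=4) a[fast]=4≠a[slow]=3 write a[3]=4 → slow++,fast++
(s=3,f=5) a[fast]=5≠a[slow]=4 write a[4]=5 → slow++,fast++
(s=4,f=6) a[fast]=5=a[slow] dup → fast++
(s=4,f=7) a[fast]=6≠a[slow]=5 write a[5]=6 → slow++,fast++
(s=5,f=8) a[fast]=6=a[slow] dup → fast++
(s=5,f=9) a[fast]=7≠a[slow]=6 write a[6]=7 → slow++,fast++
(s=6,f=10) a[fast]=8≠a[slow]=7 write a[7]=8 → slow++,fast++
(s=7,f=11) a[fast]=9≠a[slow]=8 write a[8]=9 → slow++,fast++
(s=8,f=12) a[fast]=11≠a[slow]=9 write a[9]=11 → slow++,fast++
(s=9,f=13) a[fast]=12≠a[slow]=11 write a[10]=12 → slow++,fast++
(s=10,f=14) a[fast]=13≠a[slow]=12 write a[11]=13 → slow++,fast++
(s=11,f=15) a[fast]=14≠a[slow]=13 write a[12]=14 → slow++,fast++

slow=12, fast=16, prefix=[1, 2, 3, 4, 5, 6, 7, 8, 9, 11, 12, 13, 14]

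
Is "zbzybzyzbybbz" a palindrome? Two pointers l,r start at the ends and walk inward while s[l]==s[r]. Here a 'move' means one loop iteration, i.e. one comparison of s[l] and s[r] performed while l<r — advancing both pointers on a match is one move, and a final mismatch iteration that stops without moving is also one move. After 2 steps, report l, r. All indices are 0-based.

l=2, r=10

[0,12] 'z'=='z' → l++,r--
[1,11] 'b'=='b' → l++,r--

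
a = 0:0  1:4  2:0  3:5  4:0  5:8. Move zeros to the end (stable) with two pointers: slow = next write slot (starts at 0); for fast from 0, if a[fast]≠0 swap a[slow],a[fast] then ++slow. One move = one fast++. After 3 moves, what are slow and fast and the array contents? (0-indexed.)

slow=1, fast=3, a=[4, 0, 0, 5, 0, 8]

slow=0 fast=0: a[fast]=0, fast++
slow=0 fast=1: a[fast]=4≠0 swap→a[0]=4, slow++,fast++
slow=1 fast=2: a[fast]=0, fast++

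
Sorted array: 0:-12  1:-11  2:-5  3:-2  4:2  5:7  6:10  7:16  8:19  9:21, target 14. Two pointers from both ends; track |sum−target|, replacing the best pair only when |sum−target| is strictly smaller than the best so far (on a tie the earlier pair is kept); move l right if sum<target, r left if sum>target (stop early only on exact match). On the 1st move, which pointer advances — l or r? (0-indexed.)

l

l=0 r=9: -12+21=9 d=5 *, l++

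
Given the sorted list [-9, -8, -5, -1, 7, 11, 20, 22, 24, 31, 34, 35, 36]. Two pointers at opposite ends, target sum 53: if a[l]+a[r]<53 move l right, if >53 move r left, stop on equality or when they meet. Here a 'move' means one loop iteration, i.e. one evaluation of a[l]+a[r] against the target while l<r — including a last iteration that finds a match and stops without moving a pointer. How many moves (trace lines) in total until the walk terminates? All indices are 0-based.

11 moves

l=0 r=12: -9+36=27 <53, l++
l=1 r=12: -8+36=28 <53, l++
l=2 r=12: -5+36=31 <53, l++
l=3 r=12: -1+36=35 <53, l++
l=4 r=12: 7+36=43 <53, l++
l=5 r=12: 11+36=47 <53, l++
l=6 r=12: 20+36=56 >53, r--
l=6 r=11: 20+35=55 >53, r--
l=6 r=10: 20+34=54 >53, r--
l=6 r=9: 20+31=51 <53, l++
l=7 r=9: 22+31=53, found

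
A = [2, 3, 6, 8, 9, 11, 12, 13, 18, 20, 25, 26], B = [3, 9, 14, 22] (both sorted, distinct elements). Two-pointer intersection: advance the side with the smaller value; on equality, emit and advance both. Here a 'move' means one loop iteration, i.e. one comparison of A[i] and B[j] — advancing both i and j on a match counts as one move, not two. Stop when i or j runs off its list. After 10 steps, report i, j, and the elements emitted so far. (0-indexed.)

[i=0,j=0] 2<3 → i++
[i=1,j=0] 3==3 emit → i++,j++
[i=2,j=1] 6<9 → i++
[i=3,j=1] 8<9 → i++
[i=4,j=1] 9==9 emit → i++,j++
[i=5,j=2] 11<14 → i++
[i=6,j=2] 12<14 → i++
[i=7,j=2] 13<14 → i++
[i=8,j=2] 18>14 → j++
[i=8,j=3] 18<22 → i++

i=9, j=3, emitted=[3, 9]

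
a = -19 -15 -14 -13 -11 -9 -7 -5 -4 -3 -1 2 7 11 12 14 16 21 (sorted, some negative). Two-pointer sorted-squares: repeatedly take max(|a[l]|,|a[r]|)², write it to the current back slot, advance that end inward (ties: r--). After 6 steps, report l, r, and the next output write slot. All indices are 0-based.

l=3, r=14, next write slot=11

[0,17] |-19|<=|21| out[17]=441 → r--
[0,16] |-19|>|16| out[16]=361 → l++
[1,16] |-15|<=|16| out[15]=256 → r--
[1,15] |-15|>|14| out[14]=225 → l++
[2,15] |-14|<=|14| out[13]=196 → r--
[2,14] |-14|>|12| out[12]=196 → l++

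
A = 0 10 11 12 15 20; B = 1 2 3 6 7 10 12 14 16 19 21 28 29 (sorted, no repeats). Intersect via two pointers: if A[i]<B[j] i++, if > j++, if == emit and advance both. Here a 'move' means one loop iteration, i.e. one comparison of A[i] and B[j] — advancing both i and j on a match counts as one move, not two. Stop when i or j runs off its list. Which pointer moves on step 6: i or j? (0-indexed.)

i=0 j=0: 0<1, i++
i=1 j=0: 10>1, j++
i=1 j=1: 10>2, j++
i=1 j=2: 10>3, j++
i=1 j=3: 10>6, j++
i=1 j=4: 10>7, j++

j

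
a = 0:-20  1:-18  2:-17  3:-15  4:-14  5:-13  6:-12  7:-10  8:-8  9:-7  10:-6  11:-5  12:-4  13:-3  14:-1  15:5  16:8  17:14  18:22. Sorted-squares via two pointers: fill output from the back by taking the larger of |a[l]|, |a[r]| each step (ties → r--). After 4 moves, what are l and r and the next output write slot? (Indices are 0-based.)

[0,18] |-20|<=|22| out[18]=484 → r--
[0,17] |-20|>|14| out[17]=400 → l++
[1,17] |-18|>|14| out[16]=324 → l++
[2,17] |-17|>|14| out[15]=289 → l++

l=3, r=17, next write slot=14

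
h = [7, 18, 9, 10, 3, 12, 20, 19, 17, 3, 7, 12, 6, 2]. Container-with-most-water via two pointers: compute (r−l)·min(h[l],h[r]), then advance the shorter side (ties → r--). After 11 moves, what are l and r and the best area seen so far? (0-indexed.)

l=5, r=7, best area=120

l=0 r=13: min(7,2)*13=26 best=26 *, r--
l=0 r=12: min(7,6)*12=72 best=72 *, r--
l=0 r=11: min(7,12)*11=77 best=77 *, l++
l=1 r=11: min(18,12)*10=120 best=120 *, r--
l=1 r=10: min(18,7)*9=63 best=120, r--
l=1 r=9: min(18,3)*8=24 best=120, r--
l=1 r=8: min(18,17)*7=119 best=120, r--
l=1 r=7: min(18,19)*6=108 best=120, l++
l=2 r=7: min(9,19)*5=45 best=120, l++
l=3 r=7: min(10,19)*4=40 best=120, l++
l=4 r=7: min(3,19)*3=9 best=120, l++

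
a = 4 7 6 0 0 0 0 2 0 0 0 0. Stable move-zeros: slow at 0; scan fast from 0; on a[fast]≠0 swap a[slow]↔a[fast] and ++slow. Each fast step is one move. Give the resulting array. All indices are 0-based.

slow=0 fast=0: a[fast]=4≠0 swap→a[0]=4, slow++,fast++
slow=1 fast=1: a[fast]=7≠0 swap→a[1]=7, slow++,fast++
slow=2 fast=2: a[fast]=6≠0 swap→a[2]=6, slow++,fast++
slow=3 fast=3: a[fast]=0, fast++
slow=3 fast=4: a[fast]=0, fast++
slow=3 fast=5: a[fast]=0, fast++
slow=3 fast=6: a[fast]=0, fast++
slow=3 fast=7: a[fast]=2≠0 swap→a[3]=2, slow++,fast++
slow=4 fast=8: a[fast]=0, fast++
slow=4 fast=9: a[fast]=0, fast++
slow=4 fast=10: a[fast]=0, fast++
slow=4 fast=11: a[fast]=0, fast++

[4, 7, 6, 2, 0, 0, 0, 0, 0, 0, 0, 0]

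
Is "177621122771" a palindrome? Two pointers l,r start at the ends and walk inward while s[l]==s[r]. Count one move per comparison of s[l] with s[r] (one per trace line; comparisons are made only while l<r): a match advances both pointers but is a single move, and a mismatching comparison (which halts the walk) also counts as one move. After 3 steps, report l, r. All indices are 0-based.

[0,11] '1'=='1' → l++,r--
[1,10] '7'=='7' → l++,r--
[2,9] '7'=='7' → l++,r--

l=3, r=8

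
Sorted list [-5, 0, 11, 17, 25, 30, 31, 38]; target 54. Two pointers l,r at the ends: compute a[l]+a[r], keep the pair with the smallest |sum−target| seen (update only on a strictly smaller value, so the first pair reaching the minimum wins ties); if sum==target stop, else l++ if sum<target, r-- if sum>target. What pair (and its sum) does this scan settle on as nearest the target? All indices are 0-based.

pair (17, 38) with sum 55 (|Δ|=1)

l=0 r=7: -5+38=33 d=21 *, l++
l=1 r=7: 0+38=38 d=16 *, l++
l=2 r=7: 11+38=49 d=5 *, l++
l=3 r=7: 17+38=55 d=1 *, r--
l=3 r=6: 17+31=48 d=6, l++
l=4 r=6: 25+31=56 d=2, r--
l=4 r=5: 25+30=55 d=1, r--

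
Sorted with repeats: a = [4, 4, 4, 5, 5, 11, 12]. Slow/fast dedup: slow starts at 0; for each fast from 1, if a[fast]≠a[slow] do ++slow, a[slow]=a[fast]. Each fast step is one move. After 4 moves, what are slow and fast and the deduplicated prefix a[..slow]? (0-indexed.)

slow=0 fast=1: a[fast]=4=a[slow] dup, fast++
slow=0 fast=2: a[fast]=4=a[slow] dup, fast++
slow=0 fast=3: a[fast]=5≠a[slow]=4 write a[1]=5, slow++,fast++
slow=1 fast=4: a[fast]=5=a[slow] dup, fast++

slow=1, fast=5, prefix=[4, 5]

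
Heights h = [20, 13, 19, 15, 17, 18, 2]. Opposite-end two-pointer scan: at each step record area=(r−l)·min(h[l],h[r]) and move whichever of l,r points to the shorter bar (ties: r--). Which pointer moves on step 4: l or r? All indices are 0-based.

r

[0,6] min(20,2)*6=12 best=12 * → r--
[0,5] min(20,18)*5=90 best=90 * → r--
[0,4] min(20,17)*4=68 best=90 → r--
[0,3] min(20,15)*3=45 best=90 → r--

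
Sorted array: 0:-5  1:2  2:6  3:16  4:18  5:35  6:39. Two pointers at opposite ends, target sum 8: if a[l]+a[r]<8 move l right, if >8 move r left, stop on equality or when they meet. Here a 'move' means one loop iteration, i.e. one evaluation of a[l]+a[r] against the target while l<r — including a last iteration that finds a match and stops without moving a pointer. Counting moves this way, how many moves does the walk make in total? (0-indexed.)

[0,6] -5+39=34 >8 → r--
[0,5] -5+35=30 >8 → r--
[0,4] -5+18=13 >8 → r--
[0,3] -5+16=11 >8 → r--
[0,2] -5+6=1 <8 → l++
[1,2] 2+6=8 → found

6 moves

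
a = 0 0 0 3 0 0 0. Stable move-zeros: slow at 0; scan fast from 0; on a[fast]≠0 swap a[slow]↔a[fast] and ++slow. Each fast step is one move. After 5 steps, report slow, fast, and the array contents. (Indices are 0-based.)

slow=1, fast=5, a=[3, 0, 0, 0, 0, 0, 0]

(s=0,f=0) a[fast]=0 → fast++
(s=0,f=1) a[fast]=0 → fast++
(s=0,f=2) a[fast]=0 → fast++
(s=0,f=3) a[fast]=3≠0 swap→a[0]=3 → slow++,fast++
(s=1,f=4) a[fast]=0 → fast++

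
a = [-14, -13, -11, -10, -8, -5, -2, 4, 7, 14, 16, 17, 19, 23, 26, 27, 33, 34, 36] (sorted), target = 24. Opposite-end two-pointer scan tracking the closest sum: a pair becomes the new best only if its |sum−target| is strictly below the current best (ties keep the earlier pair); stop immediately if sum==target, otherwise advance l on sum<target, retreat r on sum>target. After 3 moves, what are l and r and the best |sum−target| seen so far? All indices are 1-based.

l=3, r=18, best |Δ|=1

[1,19] -14+36=22 d=2 * → l++
[2,19] -13+36=23 d=1 * → l++
[3,19] -11+36=25 d=1 → r--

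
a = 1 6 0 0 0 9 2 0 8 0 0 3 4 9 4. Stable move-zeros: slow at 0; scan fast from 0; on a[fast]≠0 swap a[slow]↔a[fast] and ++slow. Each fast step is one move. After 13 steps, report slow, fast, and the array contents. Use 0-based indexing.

slow=0 fast=0: a[fast]=1≠0 swap→a[0]=1, slow++,fast++
slow=1 fast=1: a[fast]=6≠0 swap→a[1]=6, slow++,fast++
slow=2 fast=2: a[fast]=0, fast++
slow=2 fast=3: a[fast]=0, fast++
slow=2 fast=4: a[fast]=0, fast++
slow=2 fast=5: a[fast]=9≠0 swap→a[2]=9, slow++,fast++
slow=3 fast=6: a[fast]=2≠0 swap→a[3]=2, slow++,fast++
slow=4 fast=7: a[fast]=0, fast++
slow=4 fast=8: a[fast]=8≠0 swap→a[4]=8, slow++,fast++
slow=5 fast=9: a[fast]=0, fast++
slow=5 fast=10: a[fast]=0, fast++
slow=5 fast=11: a[fast]=3≠0 swap→a[5]=3, slow++,fast++
slow=6 fast=12: a[fast]=4≠0 swap→a[6]=4, slow++,fast++

slow=7, fast=13, a=[1, 6, 9, 2, 8, 3, 4, 0, 0, 0, 0, 0, 0, 9, 4]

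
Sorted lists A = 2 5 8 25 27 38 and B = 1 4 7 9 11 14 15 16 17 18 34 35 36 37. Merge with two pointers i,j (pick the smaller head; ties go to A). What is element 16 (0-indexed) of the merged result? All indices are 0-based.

merged[16] = 35

[i=0,j=0] A[i]=2>B[j]=1 take 1 → j++
[i=0,j=1] A[i]=2<=B[j]=4 take 2 → i++
[i=1,j=1] A[i]=5>B[j]=4 take 4 → j++
[i=1,j=2] A[i]=5<=B[j]=7 take 5 → i++
[i=2,j=2] A[i]=8>B[j]=7 take 7 → j++
[i=2,j=3] A[i]=8<=B[j]=9 take 8 → i++
[i=3,j=3] A[i]=25>B[j]=9 take 9 → j++
[i=3,j=4] A[i]=25>B[j]=11 take 11 → j++
[i=3,j=5] A[i]=25>B[j]=14 take 14 → j++
[i=3,j=6] A[i]=25>B[j]=15 take 15 → j++
[i=3,j=7] A[i]=25>B[j]=16 take 16 → j++
[i=3,j=8] A[i]=25>B[j]=17 take 17 → j++
[i=3,j=9] A[i]=25>B[j]=18 take 18 → j++
[i=3,j=10] A[i]=25<=B[j]=34 take 25 → i++
[i=4,j=10] A[i]=27<=B[j]=34 take 27 → i++
[i=5,j=10] A[i]=38>B[j]=34 take 34 → j++
[i=5,j=11] A[i]=38>B[j]=35 take 35 → j++
[i=5,j=12] A[i]=38>B[j]=36 take 36 → j++
[i=5,j=13] A[i]=38>B[j]=37 take 37 → j++
[i=5,j=14] B done, take A[i]=38 → i++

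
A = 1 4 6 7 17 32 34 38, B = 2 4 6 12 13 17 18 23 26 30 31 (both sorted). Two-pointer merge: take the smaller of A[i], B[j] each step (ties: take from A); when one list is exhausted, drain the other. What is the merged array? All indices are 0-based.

[i=0,j=0] A[i]=1<=B[j]=2 take 1 → i++
[i=1,j=0] A[i]=4>B[j]=2 take 2 → j++
[i=1,j=1] A[i]=4<=B[j]=4 take 4 → i++
[i=2,j=1] A[i]=6>B[j]=4 take 4 → j++
[i=2,j=2] A[i]=6<=B[j]=6 take 6 → i++
[i=3,j=2] A[i]=7>B[j]=6 take 6 → j++
[i=3,j=3] A[i]=7<=B[j]=12 take 7 → i++
[i=4,j=3] A[i]=17>B[j]=12 take 12 → j++
[i=4,j=4] A[i]=17>B[j]=13 take 13 → j++
[i=4,j=5] A[i]=17<=B[j]=17 take 17 → i++
[i=5,j=5] A[i]=32>B[j]=17 take 17 → j++
[i=5,j=6] A[i]=32>B[j]=18 take 18 → j++
[i=5,j=7] A[i]=32>B[j]=23 take 23 → j++
[i=5,j=8] A[i]=32>B[j]=26 take 26 → j++
[i=5,j=9] A[i]=32>B[j]=30 take 30 → j++
[i=5,j=10] A[i]=32>B[j]=31 take 31 → j++
[i=5,j=11] B done, take A[i]=32 → i++
[i=6,j=11] B done, take A[i]=34 → i++
[i=7,j=11] B done, take A[i]=38 → i++

[1, 2, 4, 4, 6, 6, 7, 12, 13, 17, 17, 18, 23, 26, 30, 31, 32, 34, 38]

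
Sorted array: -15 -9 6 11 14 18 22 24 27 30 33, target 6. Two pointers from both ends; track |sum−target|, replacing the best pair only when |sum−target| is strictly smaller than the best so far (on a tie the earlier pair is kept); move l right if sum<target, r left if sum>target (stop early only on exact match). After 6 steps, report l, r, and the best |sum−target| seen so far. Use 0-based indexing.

[0,10] -15+33=18 d=12 * → r--
[0,9] -15+30=15 d=9 * → r--
[0,8] -15+27=12 d=6 * → r--
[0,7] -15+24=9 d=3 * → r--
[0,6] -15+22=7 d=1 * → r--
[0,5] -15+18=3 d=3 → l++

l=1, r=5, best |Δ|=1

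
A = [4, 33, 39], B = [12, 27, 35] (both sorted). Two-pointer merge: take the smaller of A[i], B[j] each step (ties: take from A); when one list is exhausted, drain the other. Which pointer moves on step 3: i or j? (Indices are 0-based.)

i=0 j=0: A[i]=4<=B[j]=12 take 4, i++
i=1 j=0: A[i]=33>B[j]=12 take 12, j++
i=1 j=1: A[i]=33>B[j]=27 take 27, j++

j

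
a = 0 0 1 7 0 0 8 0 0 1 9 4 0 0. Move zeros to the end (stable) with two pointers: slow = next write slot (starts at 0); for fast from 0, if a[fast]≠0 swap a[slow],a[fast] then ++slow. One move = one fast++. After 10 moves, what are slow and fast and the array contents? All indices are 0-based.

slow=0 fast=0: a[fast]=0, fast++
slow=0 fast=1: a[fast]=0, fast++
slow=0 fast=2: a[fast]=1≠0 swap→a[0]=1, slow++,fast++
slow=1 fast=3: a[fast]=7≠0 swap→a[1]=7, slow++,fast++
slow=2 fast=4: a[fast]=0, fast++
slow=2 fast=5: a[fast]=0, fast++
slow=2 fast=6: a[fast]=8≠0 swap→a[2]=8, slow++,fast++
slow=3 fast=7: a[fast]=0, fast++
slow=3 fast=8: a[fast]=0, fast++
slow=3 fast=9: a[fast]=1≠0 swap→a[3]=1, slow++,fast++

slow=4, fast=10, a=[1, 7, 8, 1, 0, 0, 0, 0, 0, 0, 9, 4, 0, 0]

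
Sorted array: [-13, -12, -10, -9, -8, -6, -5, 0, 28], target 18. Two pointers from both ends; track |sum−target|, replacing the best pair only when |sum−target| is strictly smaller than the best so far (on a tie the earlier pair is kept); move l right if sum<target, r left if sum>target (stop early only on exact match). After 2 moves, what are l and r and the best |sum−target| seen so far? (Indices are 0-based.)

[0,8] -13+28=15 d=3 * → l++
[1,8] -12+28=16 d=2 * → l++

l=2, r=8, best |Δ|=2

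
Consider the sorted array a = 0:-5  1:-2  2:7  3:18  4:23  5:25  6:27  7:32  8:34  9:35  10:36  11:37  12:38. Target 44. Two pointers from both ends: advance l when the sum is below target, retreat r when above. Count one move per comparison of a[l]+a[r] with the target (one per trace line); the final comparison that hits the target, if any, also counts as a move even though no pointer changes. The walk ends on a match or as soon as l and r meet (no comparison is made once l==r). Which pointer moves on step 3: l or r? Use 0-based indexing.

l=0 r=12: -5+38=33 <44, l++
l=1 r=12: -2+38=36 <44, l++
l=2 r=12: 7+38=45 >44, r--

r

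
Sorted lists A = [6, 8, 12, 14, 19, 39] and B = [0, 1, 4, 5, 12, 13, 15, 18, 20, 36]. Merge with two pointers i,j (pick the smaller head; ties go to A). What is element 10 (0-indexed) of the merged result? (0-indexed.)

[i=0,j=0] A[i]=6>B[j]=0 take 0 → j++
[i=0,j=1] A[i]=6>B[j]=1 take 1 → j++
[i=0,j=2] A[i]=6>B[j]=4 take 4 → j++
[i=0,j=3] A[i]=6>B[j]=5 take 5 → j++
[i=0,j=4] A[i]=6<=B[j]=12 take 6 → i++
[i=1,j=4] A[i]=8<=B[j]=12 take 8 → i++
[i=2,j=4] A[i]=12<=B[j]=12 take 12 → i++
[i=3,j=4] A[i]=14>B[j]=12 take 12 → j++
[i=3,j=5] A[i]=14>B[j]=13 take 13 → j++
[i=3,j=6] A[i]=14<=B[j]=15 take 14 → i++
[i=4,j=6] A[i]=19>B[j]=15 take 15 → j++
[i=4,j=7] A[i]=19>B[j]=18 take 18 → j++
[i=4,j=8] A[i]=19<=B[j]=20 take 19 → i++
[i=5,j=8] A[i]=39>B[j]=20 take 20 → j++
[i=5,j=9] A[i]=39>B[j]=36 take 36 → j++
[i=5,j=10] B done, take A[i]=39 → i++

merged[10] = 15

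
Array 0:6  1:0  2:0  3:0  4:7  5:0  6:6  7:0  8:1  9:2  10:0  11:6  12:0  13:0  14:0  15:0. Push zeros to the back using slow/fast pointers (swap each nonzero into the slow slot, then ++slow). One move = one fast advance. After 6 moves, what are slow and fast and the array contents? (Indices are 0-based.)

slow=2, fast=6, a=[6, 7, 0, 0, 0, 0, 6, 0, 1, 2, 0, 6, 0, 0, 0, 0]

slow=0 fast=0: a[fast]=6≠0 swap→a[0]=6, slow++,fast++
slow=1 fast=1: a[fast]=0, fast++
slow=1 fast=2: a[fast]=0, fast++
slow=1 fast=3: a[fast]=0, fast++
slow=1 fast=4: a[fast]=7≠0 swap→a[1]=7, slow++,fast++
slow=2 fast=5: a[fast]=0, fast++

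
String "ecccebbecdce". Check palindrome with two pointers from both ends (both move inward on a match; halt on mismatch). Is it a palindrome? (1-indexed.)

not a palindrome (mismatch at 3,10)

l=1 r=12: 'e'=='e', l++,r--
l=2 r=11: 'c'=='c', l++,r--
l=3 r=10: 'c'!='d', stop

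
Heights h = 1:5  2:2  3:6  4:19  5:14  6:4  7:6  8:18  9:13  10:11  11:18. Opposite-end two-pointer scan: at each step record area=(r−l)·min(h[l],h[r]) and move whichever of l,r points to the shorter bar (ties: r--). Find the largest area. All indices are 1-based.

max area = 126

l=1 r=11: min(5,18)*10=50 best=50 *, l++
l=2 r=11: min(2,18)*9=18 best=50, l++
l=3 r=11: min(6,18)*8=48 best=50, l++
l=4 r=11: min(19,18)*7=126 best=126 *, r--
l=4 r=10: min(19,11)*6=66 best=126, r--
l=4 r=9: min(19,13)*5=65 best=126, r--
l=4 r=8: min(19,18)*4=72 best=126, r--
l=4 r=7: min(19,6)*3=18 best=126, r--
l=4 r=6: min(19,4)*2=8 best=126, r--
l=4 r=5: min(19,14)*1=14 best=126, r--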